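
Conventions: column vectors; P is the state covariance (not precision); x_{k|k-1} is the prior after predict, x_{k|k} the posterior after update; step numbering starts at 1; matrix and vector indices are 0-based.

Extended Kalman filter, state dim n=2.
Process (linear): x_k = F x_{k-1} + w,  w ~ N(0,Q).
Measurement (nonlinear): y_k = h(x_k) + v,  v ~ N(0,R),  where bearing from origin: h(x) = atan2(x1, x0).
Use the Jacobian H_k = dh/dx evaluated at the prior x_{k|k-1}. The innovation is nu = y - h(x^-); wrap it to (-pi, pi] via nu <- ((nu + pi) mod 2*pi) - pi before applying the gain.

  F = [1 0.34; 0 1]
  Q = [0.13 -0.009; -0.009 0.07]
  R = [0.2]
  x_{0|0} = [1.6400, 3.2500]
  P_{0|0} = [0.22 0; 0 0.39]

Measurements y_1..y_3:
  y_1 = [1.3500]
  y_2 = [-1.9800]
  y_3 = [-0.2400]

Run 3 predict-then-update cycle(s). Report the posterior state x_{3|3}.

step 1: x^-=[2.7450, 3.2500]  P^-=[0.3951 0.1236; 0.1236 0.4600]  H_jac=[-0.1796 0.1517]  S=[0.2166]  K=[-0.2410; 0.2197]  nu=[0.4806]  x^+=[2.6292, 3.3556]  P^+=[0.3825 0.1351; 0.1351 0.4495]
step 2: x^-=[3.7701, 3.3556]  P^-=[0.6563 0.2789; 0.2789 0.5195]  H_jac=[-0.1317 0.1480]  S=[0.2119]  K=[-0.2132; 0.1895]  nu=[-2.7073]  x^+=[4.3473, 2.8425]  P^+=[0.6467 0.2875; 0.2875 0.5119]
step 3: x^-=[5.3137, 2.8425]  P^-=[1.0313 0.4525; 0.4525 0.5819]  H_jac=[-0.0783 0.1463]  S=[0.2084]  K=[-0.0696; 0.2386]  nu=[-0.7312]  x^+=[5.3646, 2.6681]  P^+=[1.0303 0.4560; 0.4560 0.5701]

x_post = [5.3646, 2.6681]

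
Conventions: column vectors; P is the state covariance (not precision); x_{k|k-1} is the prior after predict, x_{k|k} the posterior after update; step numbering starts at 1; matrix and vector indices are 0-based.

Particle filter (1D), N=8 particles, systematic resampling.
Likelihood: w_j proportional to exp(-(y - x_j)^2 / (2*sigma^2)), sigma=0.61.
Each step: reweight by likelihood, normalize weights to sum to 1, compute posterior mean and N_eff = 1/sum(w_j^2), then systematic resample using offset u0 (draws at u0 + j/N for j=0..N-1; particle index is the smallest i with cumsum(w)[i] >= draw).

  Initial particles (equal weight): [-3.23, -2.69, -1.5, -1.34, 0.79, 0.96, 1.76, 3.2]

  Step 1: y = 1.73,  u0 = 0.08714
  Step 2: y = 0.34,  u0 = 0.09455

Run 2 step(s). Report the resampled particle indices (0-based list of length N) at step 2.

resampled_idx = [0, 0, 1, 1, 2, 2, 2, 6]

step 1: w=[0.0000, 0.0000, 0.0000, 0.0000, 0.1686, 0.2491, 0.5520, 0.0303]  mean=1.4408  Neff=2.5247  idx=[4, 5, 5, 6, 6, 6, 6, 6]
step 2: w=[0.3330, 0.2608, 0.2608, 0.0291, 0.0291, 0.0291, 0.0291, 0.0291]  mean=1.0198  Neff=3.9824  idx=[0, 0, 1, 1, 2, 2, 2, 6]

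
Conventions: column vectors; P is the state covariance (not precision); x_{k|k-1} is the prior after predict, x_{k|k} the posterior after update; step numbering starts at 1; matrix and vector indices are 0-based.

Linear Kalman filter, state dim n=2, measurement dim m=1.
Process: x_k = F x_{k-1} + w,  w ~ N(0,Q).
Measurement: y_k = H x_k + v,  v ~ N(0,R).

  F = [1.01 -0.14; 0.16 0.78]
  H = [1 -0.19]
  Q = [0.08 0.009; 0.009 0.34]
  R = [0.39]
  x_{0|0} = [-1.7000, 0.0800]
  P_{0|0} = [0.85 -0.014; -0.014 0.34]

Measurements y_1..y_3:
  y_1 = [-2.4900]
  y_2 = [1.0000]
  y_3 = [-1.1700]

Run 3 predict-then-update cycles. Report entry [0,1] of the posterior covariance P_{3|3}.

step 1: x^-=[-1.7282, -0.2096]  P^-=[0.9577 0.0985; 0.0985 0.5651]  S=[1.3307]  K=[0.7057; -0.0067]  nu=[-0.8016]  x^+=[-2.2939, -0.2043]  P^+=[0.2951 0.1048; 0.1048 0.5651]
step 2: x^-=[-2.2882, -0.5263]  P^-=[0.3625 0.0752; 0.0752 0.7175]  S=[0.7498]  K=[0.4644; -0.0816]  nu=[3.1882]  x^+=[-0.8077, -0.7864]  P^+=[0.2008 0.1036; 0.1036 0.7125]
step 3: x^-=[-0.7056, -0.7426]  P^-=[0.2695 0.0429; 0.0429 0.8045]  S=[0.6722]  K=[0.3888; -0.1635]  nu=[-0.6054]  x^+=[-0.9410, -0.6436]  P^+=[0.1679 0.0857; 0.0857 0.7865]

P_post[0,1] = 0.0857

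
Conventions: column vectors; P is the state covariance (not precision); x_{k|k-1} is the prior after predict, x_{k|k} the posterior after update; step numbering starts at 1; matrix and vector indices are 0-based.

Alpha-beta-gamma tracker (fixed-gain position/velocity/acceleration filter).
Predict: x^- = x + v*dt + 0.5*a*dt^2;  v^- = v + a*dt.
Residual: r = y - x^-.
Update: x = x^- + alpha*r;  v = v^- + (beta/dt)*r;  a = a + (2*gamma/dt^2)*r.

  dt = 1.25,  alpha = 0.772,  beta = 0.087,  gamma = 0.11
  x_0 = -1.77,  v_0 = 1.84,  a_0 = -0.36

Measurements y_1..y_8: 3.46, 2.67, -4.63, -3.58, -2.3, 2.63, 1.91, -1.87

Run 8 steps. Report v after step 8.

v_post = -1.2250

step 1: x_pred=0.2488  r=3.2112  x^+=2.7278  v^+=1.6135  a^+=0.0921
step 2: x_pred=4.8167  r=-2.1467  x^+=3.1594  v^+=1.5793  a^+=-0.2101
step 3: x_pred=4.9694  r=-9.5994  x^+=-2.4413  v^+=0.6485  a^+=-1.5617
step 4: x_pred=-2.8508  r=-0.7292  x^+=-3.4137  v^+=-1.3544  a^+=-1.6644
step 5: x_pred=-6.4070  r=4.1070  x^+=-3.2364  v^+=-3.1490  a^+=-1.0861
step 6: x_pred=-8.0212  r=10.6512  x^+=0.2015  v^+=-3.7653  a^+=0.4136
step 7: x_pred=-4.1820  r=6.0920  x^+=0.5210  v^+=-2.8244  a^+=1.2713
step 8: x_pred=-2.0162  r=0.1462  x^+=-1.9033  v^+=-1.2250  a^+=1.2919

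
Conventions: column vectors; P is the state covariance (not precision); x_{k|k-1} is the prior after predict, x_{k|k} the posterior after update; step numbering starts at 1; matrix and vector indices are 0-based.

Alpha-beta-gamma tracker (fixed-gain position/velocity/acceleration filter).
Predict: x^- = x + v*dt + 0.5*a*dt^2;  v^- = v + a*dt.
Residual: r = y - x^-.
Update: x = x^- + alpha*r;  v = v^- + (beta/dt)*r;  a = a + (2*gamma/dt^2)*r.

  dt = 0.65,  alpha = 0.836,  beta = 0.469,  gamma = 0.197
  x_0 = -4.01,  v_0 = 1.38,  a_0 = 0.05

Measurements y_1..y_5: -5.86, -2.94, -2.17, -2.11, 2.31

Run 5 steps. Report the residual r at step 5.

resid = 3.0092

step 1: x_pred=-3.1024  r=-2.7576  x^+=-5.4078  v^+=-0.5772  a^+=-2.5215
step 2: x_pred=-6.3156  r=3.3756  x^+=-3.4936  v^+=0.2194  a^+=0.6264
step 3: x_pred=-3.2186  r=1.0486  x^+=-2.3420  v^+=1.3832  a^+=1.6043
step 4: x_pred=-1.1040  r=-1.0060  x^+=-1.9450  v^+=1.7001  a^+=0.6661
step 5: x_pred=-0.6992  r=3.0092  x^+=1.8165  v^+=4.3044  a^+=3.4724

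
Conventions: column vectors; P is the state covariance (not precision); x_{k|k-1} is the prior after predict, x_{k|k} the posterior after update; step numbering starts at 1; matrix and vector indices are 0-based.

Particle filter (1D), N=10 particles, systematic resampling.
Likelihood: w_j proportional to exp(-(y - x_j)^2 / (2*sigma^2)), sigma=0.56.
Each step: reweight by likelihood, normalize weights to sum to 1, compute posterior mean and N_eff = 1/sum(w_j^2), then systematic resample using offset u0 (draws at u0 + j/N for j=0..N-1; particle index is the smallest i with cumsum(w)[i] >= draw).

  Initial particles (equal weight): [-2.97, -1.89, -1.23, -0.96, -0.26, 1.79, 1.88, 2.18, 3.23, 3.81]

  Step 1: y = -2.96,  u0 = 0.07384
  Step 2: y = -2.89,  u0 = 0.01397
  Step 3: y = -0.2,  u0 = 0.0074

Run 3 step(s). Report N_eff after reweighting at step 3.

step 1: w=[0.8537, 0.1376, 0.0072, 0.0015, 0.0000, 0.0000, 0.0000, 0.0000, 0.0000, 0.0000]  mean=-2.8059  Neff=1.3372  idx=[0, 0, 0, 0, 0, 0, 0, 0, 1, 1]
step 2: w=[0.1189, 0.1189, 0.1189, 0.1189, 0.1189, 0.1189, 0.1189, 0.1189, 0.0244, 0.0244]  mean=-2.9173  Neff=8.7495  idx=[0, 0, 1, 2, 3, 4, 5, 6, 6, 7]
step 3: w=[0.1000, 0.1000, 0.1000, 0.1000, 0.1000, 0.1000, 0.1000, 0.1000, 0.1000, 0.1000]  mean=-2.9700  Neff=10.0000  idx=[0, 1, 2, 3, 4, 5, 6, 7, 8, 9]

N_eff = 10.0000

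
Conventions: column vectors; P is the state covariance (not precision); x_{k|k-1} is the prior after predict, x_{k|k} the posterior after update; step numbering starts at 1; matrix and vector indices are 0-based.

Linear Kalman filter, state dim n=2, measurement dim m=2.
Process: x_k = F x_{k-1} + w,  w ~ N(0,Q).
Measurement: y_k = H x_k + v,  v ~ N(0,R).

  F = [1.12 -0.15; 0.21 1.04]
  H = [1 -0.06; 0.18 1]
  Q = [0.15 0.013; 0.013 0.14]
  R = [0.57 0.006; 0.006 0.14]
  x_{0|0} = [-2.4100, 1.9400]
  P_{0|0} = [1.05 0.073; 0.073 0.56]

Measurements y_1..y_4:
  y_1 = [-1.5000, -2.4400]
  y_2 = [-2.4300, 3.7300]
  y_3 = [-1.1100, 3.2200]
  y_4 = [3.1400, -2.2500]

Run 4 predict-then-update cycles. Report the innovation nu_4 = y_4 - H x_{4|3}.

innov = [5.0212, -4.6372]

step 1: x^-=[-2.9902, 1.5115]  P^-=[1.4552 0.2553; 0.2553 0.8239]  S=[1.9975 0.4711; 0.4711 1.1030]  K=[0.6786 0.1792; -0.0922 0.8280]  nu=[1.5809, -3.4133]  x^+=[-2.5290, -1.4605]  P^+=[0.3855 -0.0402; -0.0402 0.1226]
step 2: x^-=[-2.6134, -2.0500]  P^-=[0.6498 0.0389; 0.0389 0.2720]  S=[1.2161 0.1452; 0.1452 0.4471]  K=[0.5106 0.1829; -0.0582 0.6430]  nu=[0.0603, 6.2504]  x^+=[-1.4392, 1.9655]  P^+=[0.2907 -0.0237; -0.0237 0.0939]
step 3: x^-=[-1.9067, 1.7419]  P^-=[0.5247 0.0399; 0.0399 0.2441]  S=[1.0908 0.1253; 0.1253 0.4155]  K=[0.4575 0.1854; -0.0480 0.6193]  nu=[0.9012, 1.8213]  x^+=[-1.1566, 2.8265]  P^+=[0.2608 -0.0182; -0.0182 0.0897]
step 4: x^-=[-1.7194, 2.6967]  P^-=[0.4853 0.0397; 0.0397 0.2405]  S=[1.0514 0.1182; 0.1182 0.4106]  K=[0.4387 0.1831; -0.0453 0.6163]  nu=[5.0212, -4.6372]  x^+=[-0.3657, -0.3886]  P^+=[0.2502 -0.0168; -0.0168 0.0890]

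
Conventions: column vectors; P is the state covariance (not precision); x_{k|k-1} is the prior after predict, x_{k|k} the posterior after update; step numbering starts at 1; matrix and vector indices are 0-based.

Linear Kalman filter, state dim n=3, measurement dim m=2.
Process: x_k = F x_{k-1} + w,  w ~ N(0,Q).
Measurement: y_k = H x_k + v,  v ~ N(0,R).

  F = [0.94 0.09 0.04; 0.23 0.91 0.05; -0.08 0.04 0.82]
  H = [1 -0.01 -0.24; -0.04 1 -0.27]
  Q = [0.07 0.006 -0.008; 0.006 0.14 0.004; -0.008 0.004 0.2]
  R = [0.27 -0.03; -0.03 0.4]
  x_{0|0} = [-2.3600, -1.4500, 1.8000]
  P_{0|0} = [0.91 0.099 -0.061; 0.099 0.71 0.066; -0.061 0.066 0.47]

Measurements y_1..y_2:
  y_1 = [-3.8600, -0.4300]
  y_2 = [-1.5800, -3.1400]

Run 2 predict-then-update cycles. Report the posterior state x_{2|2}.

step 1: x^-=[-2.2769, -1.7723, 1.6068]  P^-=[0.8932 0.3478 -0.0973; 0.3478 0.8233 0.0642; -0.0973 0.0642 0.5347]  S=[1.2342 0.3188; 0.3188 1.1991]  K=[0.7161 0.0918; 0.0989 0.6343; -0.1792 -0.0160]  nu=[-1.2152, 1.6851]  x^+=[-2.9924, -0.8237, 1.7977]  P^+=[0.2083 0.0429 0.0717; 0.0429 0.2889 0.1349; 0.0717 0.1349 0.4929]
step 2: x^-=[-2.8151, -1.3479, 1.6805]  P^-=[0.2708 0.1228 0.0601; 0.1228 0.4234 0.1424; 0.0601 0.1424 0.5324]  S=[0.5409 0.0629; 0.0629 0.7772]  K=[0.4617 0.0859; 0.1002 0.4809; -0.1284 0.0055]  nu=[1.6250, -1.4509]  x^+=[-2.1895, -1.8828, 1.4639]  P^+=[0.1448 0.0512 0.0923; 0.0512 0.2322 0.1511; 0.0923 0.1511 0.5235]

x_post = [-2.1895, -1.8828, 1.4639]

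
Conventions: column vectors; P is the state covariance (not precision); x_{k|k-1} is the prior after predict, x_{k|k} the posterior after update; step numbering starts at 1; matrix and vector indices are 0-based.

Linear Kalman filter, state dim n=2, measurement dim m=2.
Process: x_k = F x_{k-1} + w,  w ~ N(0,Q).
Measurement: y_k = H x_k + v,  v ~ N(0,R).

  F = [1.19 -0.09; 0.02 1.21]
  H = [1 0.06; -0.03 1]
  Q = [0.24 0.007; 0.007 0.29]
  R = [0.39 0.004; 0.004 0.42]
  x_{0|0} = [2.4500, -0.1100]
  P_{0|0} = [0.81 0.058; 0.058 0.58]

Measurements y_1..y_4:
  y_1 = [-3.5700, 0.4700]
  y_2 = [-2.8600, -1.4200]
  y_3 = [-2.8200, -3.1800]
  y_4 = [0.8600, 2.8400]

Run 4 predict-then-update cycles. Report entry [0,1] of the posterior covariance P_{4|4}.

P_post[0,1] = -0.0076

step 1: x^-=[2.9254, -0.0841]  P^-=[1.3793 0.0465; 0.0465 1.1423]  S=[1.7790 0.0776; 0.0776 1.5608]  K=[0.7784 -0.0354; 0.0329 0.7294]  nu=[-6.4904, 0.6419]  x^+=[-2.1497, 0.1708]  P^+=[0.3036 -0.0026; -0.0026 0.3064]
step 2: x^-=[-2.5735, 0.1636]  P^-=[0.6730 -0.0229; -0.0229 0.7386]  S=[1.0629 0.0052; 0.0052 1.1606]  K=[0.6321 -0.0400; 0.0170 0.6369]  nu=[-0.2963, -1.6608]  x^+=[-2.6943, -0.8992]  P^+=[0.2468 -0.0069; -0.0069 0.2674]
step 3: x^-=[-3.1253, -1.1419]  P^-=[0.5931 -0.0261; -0.0261 0.6812]  S=[0.9824 0.0010; 0.0010 1.1033]  K=[0.6021 -0.0404; 0.0144 0.6181]  nu=[0.3738, -2.1318]  x^+=[-2.8142, -2.4543]  P^+=[0.2351 -0.0075; -0.0075 0.2594]
step 4: x^-=[-3.1280, -3.0260]  P^-=[0.5767 -0.0264; -0.0264 0.6696]  S=[0.9659 0.0005; 0.0005 1.0917]  K=[0.5954 -0.0403; 0.0139 0.6141]  nu=[4.1696, 5.7721]  x^+=[-0.8782, 0.5765]  P^+=[0.2325 -0.0076; -0.0076 0.2577]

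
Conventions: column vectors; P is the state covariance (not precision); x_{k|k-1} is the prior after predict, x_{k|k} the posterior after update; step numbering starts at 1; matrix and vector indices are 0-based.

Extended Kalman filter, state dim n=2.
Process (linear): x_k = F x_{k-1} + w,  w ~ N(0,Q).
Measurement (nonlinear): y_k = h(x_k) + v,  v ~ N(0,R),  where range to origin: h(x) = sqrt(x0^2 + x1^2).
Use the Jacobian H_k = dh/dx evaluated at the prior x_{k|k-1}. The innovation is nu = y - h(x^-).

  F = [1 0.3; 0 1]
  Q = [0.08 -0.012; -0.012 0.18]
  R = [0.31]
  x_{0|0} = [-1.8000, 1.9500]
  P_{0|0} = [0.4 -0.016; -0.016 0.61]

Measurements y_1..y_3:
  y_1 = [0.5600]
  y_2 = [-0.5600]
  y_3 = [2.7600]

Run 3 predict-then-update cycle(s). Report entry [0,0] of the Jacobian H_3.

step 1: x^-=[-1.2150, 1.9500]  P^-=[0.5253 0.1550; 0.1550 0.7900]  H_jac=[-0.5288 0.8487]  S=[0.8868]  K=[-0.1649; 0.6636]  nu=[-1.7375]  x^+=[-0.9285, 0.7969]  P^+=[0.5012 0.2520; 0.2520 0.3994]
step 2: x^-=[-0.6894, 0.7969]  P^-=[0.7684 0.3599; 0.3599 0.5794]  H_jac=[-0.6543 0.7563]  S=[0.6142]  K=[-0.3754; 0.3301]  nu=[-1.6137]  x^+=[-0.0837, 0.2642]  P^+=[0.6818 0.4360; 0.4360 0.5125]
step 3: x^-=[-0.0044, 0.2642]  P^-=[1.0695 0.5777; 0.5777 0.6925]  H_jac=[-0.0168 0.9999]  S=[0.9832]  K=[0.5693; 0.6944]  nu=[2.4958]  x^+=[1.4163, 1.9971]  P^+=[0.7509 0.1891; 0.1891 0.2185]

H_jac[0,0] = -0.0168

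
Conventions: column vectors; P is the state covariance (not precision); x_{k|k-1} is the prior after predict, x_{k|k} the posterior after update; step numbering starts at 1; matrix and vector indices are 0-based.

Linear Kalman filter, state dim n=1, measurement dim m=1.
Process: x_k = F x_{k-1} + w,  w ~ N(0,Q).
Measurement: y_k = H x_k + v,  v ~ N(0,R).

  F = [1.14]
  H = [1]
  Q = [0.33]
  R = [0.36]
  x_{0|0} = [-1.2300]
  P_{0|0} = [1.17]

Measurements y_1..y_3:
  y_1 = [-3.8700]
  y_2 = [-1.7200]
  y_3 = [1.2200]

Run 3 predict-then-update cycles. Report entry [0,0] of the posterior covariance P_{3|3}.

step 1: x^-=[-1.4022]  P^-=[1.8505]  S=[2.2105]  K=[0.8371]  nu=[-2.4678]  x^+=[-3.4681]  P^+=[0.3014]
step 2: x^-=[-3.9536]  P^-=[0.7217]  S=[1.0817]  K=[0.6672]  nu=[2.2336]  x^+=[-2.4634]  P^+=[0.2402]
step 3: x^-=[-2.8083]  P^-=[0.6421]  S=[1.0021]  K=[0.6408]  nu=[4.0283]  x^+=[-0.2271]  P^+=[0.2307]

P_post[0,0] = 0.2307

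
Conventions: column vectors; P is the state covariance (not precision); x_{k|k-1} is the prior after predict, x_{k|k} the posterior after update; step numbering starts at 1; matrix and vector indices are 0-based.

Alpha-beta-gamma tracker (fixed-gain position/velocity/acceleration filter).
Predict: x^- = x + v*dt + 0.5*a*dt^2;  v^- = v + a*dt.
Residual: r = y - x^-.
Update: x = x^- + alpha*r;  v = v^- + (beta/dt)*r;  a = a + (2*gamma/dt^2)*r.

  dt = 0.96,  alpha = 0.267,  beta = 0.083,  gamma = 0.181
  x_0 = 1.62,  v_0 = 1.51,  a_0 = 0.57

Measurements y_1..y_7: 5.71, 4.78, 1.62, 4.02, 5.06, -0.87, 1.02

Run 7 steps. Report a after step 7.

a_post = -0.2956

step 1: x_pred=3.3323  r=2.3777  x^+=3.9671  v^+=2.2628  a^+=1.5040
step 2: x_pred=6.8324  r=-2.0524  x^+=6.2844  v^+=3.5291  a^+=0.6978
step 3: x_pred=9.9939  r=-8.3739  x^+=7.7581  v^+=3.4750  a^+=-2.5914
step 4: x_pred=9.9000  r=-5.8800  x^+=8.3300  v^+=0.4789  a^+=-4.9011
step 5: x_pred=6.5313  r=-1.4713  x^+=6.1385  v^+=-4.3534  a^+=-5.4790
step 6: x_pred=-0.5655  r=-0.3045  x^+=-0.6468  v^+=-9.6395  a^+=-5.5986
step 7: x_pred=-12.4806  r=13.5006  x^+=-8.8759  v^+=-13.8470  a^+=-0.2956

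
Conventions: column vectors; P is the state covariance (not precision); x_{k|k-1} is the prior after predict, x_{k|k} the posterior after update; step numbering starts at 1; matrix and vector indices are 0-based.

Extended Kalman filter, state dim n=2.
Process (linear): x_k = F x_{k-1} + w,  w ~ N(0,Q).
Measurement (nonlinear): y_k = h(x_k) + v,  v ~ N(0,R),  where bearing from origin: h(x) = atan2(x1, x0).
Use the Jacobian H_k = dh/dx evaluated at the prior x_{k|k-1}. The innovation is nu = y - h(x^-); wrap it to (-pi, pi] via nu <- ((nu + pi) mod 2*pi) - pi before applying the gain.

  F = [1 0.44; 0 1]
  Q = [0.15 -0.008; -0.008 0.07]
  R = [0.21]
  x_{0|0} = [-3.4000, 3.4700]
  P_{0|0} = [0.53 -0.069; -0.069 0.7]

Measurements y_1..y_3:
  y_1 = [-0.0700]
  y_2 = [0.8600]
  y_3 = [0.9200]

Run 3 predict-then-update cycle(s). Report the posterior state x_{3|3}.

step 1: x^-=[-1.8732, 3.4700]  P^-=[0.7548 0.2310; 0.2310 0.7700]  H_jac=[-0.2232 -0.1205]  S=[0.2712]  K=[-0.7237; -0.5321]  nu=[-2.1358]  x^+=[-0.3274, 4.6065]  P^+=[0.6128 0.1266; 0.1266 0.6932]
step 2: x^-=[1.6994, 4.6065]  P^-=[1.0083 0.4236; 0.4236 0.7632]  H_jac=[-0.1911 0.0705]  S=[0.2392]  K=[-0.6807; -0.1134]  nu=[-0.3574]  x^+=[1.9427, 4.6471]  P^+=[0.8975 0.4051; 0.4051 0.7601]
step 3: x^-=[3.9874, 4.6471]  P^-=[1.5512 0.7316; 0.7316 0.8301]  H_jac=[-0.1239 0.1063]  S=[0.2239]  K=[-0.5111; -0.0107]  nu=[0.0583]  x^+=[3.9576, 4.6465]  P^+=[1.4927 0.7303; 0.7303 0.8301]

x_post = [3.9576, 4.6465]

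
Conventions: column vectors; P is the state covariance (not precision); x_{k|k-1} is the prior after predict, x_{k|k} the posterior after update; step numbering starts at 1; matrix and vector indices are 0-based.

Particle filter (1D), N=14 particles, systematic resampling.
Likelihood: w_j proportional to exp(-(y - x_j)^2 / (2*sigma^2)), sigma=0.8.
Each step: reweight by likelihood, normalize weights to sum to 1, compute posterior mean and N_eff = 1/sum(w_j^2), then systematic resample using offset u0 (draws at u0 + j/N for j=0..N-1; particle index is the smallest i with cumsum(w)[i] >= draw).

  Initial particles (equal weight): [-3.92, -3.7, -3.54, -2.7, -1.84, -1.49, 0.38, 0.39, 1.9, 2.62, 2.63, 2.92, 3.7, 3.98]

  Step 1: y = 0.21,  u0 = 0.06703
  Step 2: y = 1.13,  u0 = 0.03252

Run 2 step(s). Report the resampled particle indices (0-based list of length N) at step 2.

resampled_idx = [0, 1, 2, 3, 4, 5, 6, 7, 8, 8, 9, 10, 11, 12]

step 1: w=[0.0000, 0.0000, 0.0000, 0.0006, 0.0168, 0.0469, 0.4388, 0.4376, 0.0482, 0.0048, 0.0046, 0.0014, 0.0000, 0.0000]  mean=0.3556  Neff=2.5708  idx=[6, 6, 6, 6, 6, 6, 6, 7, 7, 7, 7, 7, 7, 10]
step 2: w=[0.0750, 0.0750, 0.0750, 0.0750, 0.0750, 0.0750, 0.0750, 0.0759, 0.0759, 0.0759, 0.0759, 0.0759, 0.0759, 0.0201]  mean=0.4297  Neff=13.4639  idx=[0, 1, 2, 3, 4, 5, 6, 7, 8, 8, 9, 10, 11, 12]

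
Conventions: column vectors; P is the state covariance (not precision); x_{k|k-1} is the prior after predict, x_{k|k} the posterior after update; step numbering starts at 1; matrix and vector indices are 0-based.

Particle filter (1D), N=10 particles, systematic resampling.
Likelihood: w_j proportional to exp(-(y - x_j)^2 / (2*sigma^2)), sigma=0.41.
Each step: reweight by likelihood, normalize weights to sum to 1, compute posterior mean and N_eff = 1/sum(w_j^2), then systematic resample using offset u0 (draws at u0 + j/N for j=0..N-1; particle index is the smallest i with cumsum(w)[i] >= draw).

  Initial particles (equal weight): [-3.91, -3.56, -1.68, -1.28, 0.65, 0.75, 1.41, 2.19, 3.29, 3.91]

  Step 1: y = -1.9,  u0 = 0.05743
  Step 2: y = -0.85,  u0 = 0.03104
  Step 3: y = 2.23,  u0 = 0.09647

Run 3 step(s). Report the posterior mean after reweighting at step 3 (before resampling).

step 1: w=[0.0000, 0.0002, 0.7308, 0.2690, 0.0000, 0.0000, 0.0000, 0.0000, 0.0000, 0.0000]  mean=-1.5729  Neff=1.6491  idx=[2, 2, 2, 2, 2, 2, 2, 3, 3, 3]
step 2: w=[0.0489, 0.0489, 0.0489, 0.0489, 0.0489, 0.0489, 0.0489, 0.2191, 0.2191, 0.2191]  mean=-1.4170  Neff=6.2177  idx=[0, 2, 4, 6, 7, 7, 8, 8, 9, 9]
step 3: w=[0.0000, 0.0000, 0.0000, 0.0000, 0.1667, 0.1667, 0.1667, 0.1667, 0.1667, 0.1667]  mean=-1.2800  Neff=6.0012  idx=[4, 5, 5, 6, 6, 7, 8, 8, 9, 9]

post_mean = -1.2800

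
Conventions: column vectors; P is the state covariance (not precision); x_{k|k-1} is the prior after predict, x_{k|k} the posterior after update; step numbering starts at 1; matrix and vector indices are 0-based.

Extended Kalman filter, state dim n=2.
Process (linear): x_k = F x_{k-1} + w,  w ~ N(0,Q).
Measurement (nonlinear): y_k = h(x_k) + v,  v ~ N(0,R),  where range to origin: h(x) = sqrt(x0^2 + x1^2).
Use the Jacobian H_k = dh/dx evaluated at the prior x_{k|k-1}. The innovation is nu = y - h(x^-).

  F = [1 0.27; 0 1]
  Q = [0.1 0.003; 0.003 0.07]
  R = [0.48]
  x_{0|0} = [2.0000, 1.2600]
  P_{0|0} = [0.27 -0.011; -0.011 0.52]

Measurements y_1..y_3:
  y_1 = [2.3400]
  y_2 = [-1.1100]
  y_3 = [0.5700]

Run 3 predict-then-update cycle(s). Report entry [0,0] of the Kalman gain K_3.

K[0,0] = 0.4044

step 1: x^-=[2.3402, 1.2600]  P^-=[0.4020 0.1324; 0.1324 0.5900]  H_jac=[0.8805 0.4741]  S=[1.0348]  K=[0.4027; 0.3830]  nu=[-0.3178]  x^+=[2.2122, 1.1383]  P^+=[0.2342 -0.0272; -0.0272 0.4382]
step 2: x^-=[2.5195, 1.1383]  P^-=[0.3514 0.0941; 0.0941 0.5082]  H_jac=[0.9113 0.4117]  S=[0.9287]  K=[0.3866; 0.3177]  nu=[-3.8747]  x^+=[1.0215, -0.0928]  P^+=[0.2126 -0.0199; -0.0199 0.4145]
step 3: x^-=[0.9965, -0.0928]  P^-=[0.3321 0.0950; 0.0950 0.4845]  H_jac=[0.9957 -0.0927]  S=[0.7959]  K=[0.4044; 0.0624]  nu=[-0.4308]  x^+=[0.8223, -0.1197]  P^+=[0.2019 0.0749; 0.0749 0.4814]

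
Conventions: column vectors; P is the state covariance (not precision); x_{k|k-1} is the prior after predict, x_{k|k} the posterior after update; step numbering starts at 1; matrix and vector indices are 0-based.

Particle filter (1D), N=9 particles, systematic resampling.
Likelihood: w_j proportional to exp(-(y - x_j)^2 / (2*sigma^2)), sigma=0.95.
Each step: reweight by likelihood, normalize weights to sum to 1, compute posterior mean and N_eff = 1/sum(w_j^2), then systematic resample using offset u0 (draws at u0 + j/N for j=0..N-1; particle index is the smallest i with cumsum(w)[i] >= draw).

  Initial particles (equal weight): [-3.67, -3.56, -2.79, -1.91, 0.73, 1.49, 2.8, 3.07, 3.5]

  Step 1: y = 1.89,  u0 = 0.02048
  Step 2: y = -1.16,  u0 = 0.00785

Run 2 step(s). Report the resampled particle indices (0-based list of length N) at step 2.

resampled_idx = [0, 0, 0, 0, 1, 1, 1, 1, 3]

step 1: w=[0.0000, 0.0000, 0.0000, 0.0001, 0.1743, 0.3362, 0.2322, 0.1698, 0.0874]  mean=2.1052  Neff=4.2775  idx=[4, 4, 5, 5, 5, 6, 6, 7, 7]
step 2: w=[0.4087, 0.4087, 0.0604, 0.0604, 0.0604, 0.0005, 0.0005, 0.0001, 0.0001]  mean=0.8705  Neff=2.8981  idx=[0, 0, 0, 0, 1, 1, 1, 1, 3]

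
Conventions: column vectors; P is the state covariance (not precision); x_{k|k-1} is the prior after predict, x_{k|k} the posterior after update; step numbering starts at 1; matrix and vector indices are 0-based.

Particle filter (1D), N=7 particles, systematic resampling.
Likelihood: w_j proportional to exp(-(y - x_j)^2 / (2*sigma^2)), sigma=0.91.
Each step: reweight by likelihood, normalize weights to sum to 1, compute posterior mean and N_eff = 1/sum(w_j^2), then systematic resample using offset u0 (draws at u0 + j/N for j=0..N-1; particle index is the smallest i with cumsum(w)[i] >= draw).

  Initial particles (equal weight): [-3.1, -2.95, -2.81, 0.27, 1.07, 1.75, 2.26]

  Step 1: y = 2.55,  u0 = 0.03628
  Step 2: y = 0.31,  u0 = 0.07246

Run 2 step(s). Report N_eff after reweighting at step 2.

N_eff = 4.4985

step 1: w=[0.0000, 0.0000, 0.0000, 0.0223, 0.1374, 0.3503, 0.4900]  mean=1.8734  Neff=2.6166  idx=[4, 5, 5, 5, 6, 6, 6]
step 2: w=[0.3782, 0.1533, 0.1533, 0.1533, 0.0540, 0.0540, 0.0540]  mean=1.5754  Neff=4.4985  idx=[0, 0, 0, 1, 2, 3, 5]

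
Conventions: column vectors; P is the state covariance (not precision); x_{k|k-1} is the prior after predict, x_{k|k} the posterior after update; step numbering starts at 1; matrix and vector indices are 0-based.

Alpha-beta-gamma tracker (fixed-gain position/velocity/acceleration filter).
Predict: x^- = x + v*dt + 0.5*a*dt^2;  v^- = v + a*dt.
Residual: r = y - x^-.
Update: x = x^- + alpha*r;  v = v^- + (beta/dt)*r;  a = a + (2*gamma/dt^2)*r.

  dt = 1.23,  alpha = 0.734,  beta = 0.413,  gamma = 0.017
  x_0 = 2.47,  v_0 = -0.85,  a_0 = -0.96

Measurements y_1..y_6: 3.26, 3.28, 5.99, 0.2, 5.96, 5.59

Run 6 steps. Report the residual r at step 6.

resid = 2.9514

step 1: x_pred=0.6983  r=2.5617  x^+=2.5786  v^+=-1.1707  a^+=-0.9024
step 2: x_pred=0.4560  r=2.8240  x^+=2.5288  v^+=-1.3324  a^+=-0.8390
step 3: x_pred=0.2553  r=5.7347  x^+=4.4646  v^+=-0.4388  a^+=-0.7101
step 4: x_pred=3.3877  r=-3.1877  x^+=1.0479  v^+=-2.3826  a^+=-0.7817
step 5: x_pred=-2.4740  r=8.4340  x^+=3.7166  v^+=-0.5122  a^+=-0.5922
step 6: x_pred=2.6386  r=2.9514  x^+=4.8049  v^+=-0.2496  a^+=-0.5259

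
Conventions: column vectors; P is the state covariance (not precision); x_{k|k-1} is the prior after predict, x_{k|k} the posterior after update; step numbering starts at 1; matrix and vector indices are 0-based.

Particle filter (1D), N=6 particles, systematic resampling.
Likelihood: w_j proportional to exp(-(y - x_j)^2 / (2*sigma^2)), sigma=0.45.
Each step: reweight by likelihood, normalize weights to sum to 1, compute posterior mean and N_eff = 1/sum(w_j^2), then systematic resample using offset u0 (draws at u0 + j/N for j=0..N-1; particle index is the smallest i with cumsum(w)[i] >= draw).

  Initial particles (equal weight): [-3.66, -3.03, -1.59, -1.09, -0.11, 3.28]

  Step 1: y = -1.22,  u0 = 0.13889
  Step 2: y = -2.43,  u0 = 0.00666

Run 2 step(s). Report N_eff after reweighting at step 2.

step 1: w=[0.0000, 0.0002, 0.4146, 0.5575, 0.0277, 0.0000]  mean=-1.2704  Neff=2.0684  idx=[2, 2, 3, 3, 3, 3]
step 2: w=[0.4403, 0.4403, 0.0298, 0.0298, 0.0298, 0.0298]  mean=-1.5303  Neff=2.5556  idx=[0, 0, 0, 1, 1, 1]

N_eff = 2.5556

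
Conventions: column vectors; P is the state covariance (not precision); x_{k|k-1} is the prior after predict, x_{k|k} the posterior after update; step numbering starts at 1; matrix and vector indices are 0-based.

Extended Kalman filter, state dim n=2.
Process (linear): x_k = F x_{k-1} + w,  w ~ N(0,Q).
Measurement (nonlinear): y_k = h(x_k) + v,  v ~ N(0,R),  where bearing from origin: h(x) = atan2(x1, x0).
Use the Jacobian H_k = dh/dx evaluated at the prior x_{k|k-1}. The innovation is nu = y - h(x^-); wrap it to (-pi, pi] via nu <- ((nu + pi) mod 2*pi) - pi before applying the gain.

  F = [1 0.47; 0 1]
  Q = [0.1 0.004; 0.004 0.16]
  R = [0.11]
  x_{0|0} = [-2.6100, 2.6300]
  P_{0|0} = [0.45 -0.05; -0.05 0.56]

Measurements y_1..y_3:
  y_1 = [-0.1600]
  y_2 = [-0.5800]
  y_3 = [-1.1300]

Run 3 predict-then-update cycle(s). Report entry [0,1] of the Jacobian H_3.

step 1: x^-=[-1.3739, 2.6300]  P^-=[0.6267 0.2172; 0.2172 0.7200]  H_jac=[-0.2987 -0.1560]  S=[0.2037]  K=[-1.0854; -0.8701]  nu=[-2.2122]  x^+=[1.0272, 4.5548]  P^+=[0.3867 0.0248; 0.0248 0.5658]
step 2: x^-=[3.1680, 4.5548]  P^-=[0.6351 0.2948; 0.2948 0.7258]  H_jac=[-0.1480 0.1029]  S=[0.1226]  K=[-0.5190; 0.2535]  nu=[-1.5431]  x^+=[3.9688, 4.1636]  P^+=[0.6020 0.3109; 0.3109 0.7179]
step 3: x^-=[5.9257, 4.1636]  P^-=[1.1528 0.6523; 0.6523 0.8779]  H_jac=[-0.0794 0.1130]  S=[0.1168]  K=[-0.1526; 0.4060]  nu=[-1.7425]  x^+=[6.1916, 3.4562]  P^+=[1.1501 0.6595; 0.6595 0.8587]

H_jac[0,1] = 0.1130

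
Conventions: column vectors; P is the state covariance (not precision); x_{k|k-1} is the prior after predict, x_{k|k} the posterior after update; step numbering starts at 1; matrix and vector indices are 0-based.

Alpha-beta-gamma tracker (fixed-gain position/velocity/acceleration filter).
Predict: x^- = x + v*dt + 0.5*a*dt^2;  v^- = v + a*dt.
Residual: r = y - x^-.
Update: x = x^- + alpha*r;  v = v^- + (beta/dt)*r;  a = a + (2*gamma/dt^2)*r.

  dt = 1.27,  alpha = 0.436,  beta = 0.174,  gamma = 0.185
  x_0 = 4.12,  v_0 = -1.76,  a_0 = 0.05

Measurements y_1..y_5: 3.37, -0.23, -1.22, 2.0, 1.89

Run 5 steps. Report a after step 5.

a_post = 1.5264

step 1: x_pred=1.9251  r=1.4449  x^+=2.5551  v^+=-1.4985  a^+=0.3815
step 2: x_pred=0.9596  r=-1.1896  x^+=0.4409  v^+=-1.1771  a^+=0.1086
step 3: x_pred=-0.9664  r=-0.2536  x^+=-1.0770  v^+=-1.0739  a^+=0.0504
step 4: x_pred=-2.4002  r=4.4002  x^+=-0.4817  v^+=-0.4071  a^+=1.0598
step 5: x_pred=-0.1440  r=2.0340  x^+=0.7428  v^+=1.2176  a^+=1.5264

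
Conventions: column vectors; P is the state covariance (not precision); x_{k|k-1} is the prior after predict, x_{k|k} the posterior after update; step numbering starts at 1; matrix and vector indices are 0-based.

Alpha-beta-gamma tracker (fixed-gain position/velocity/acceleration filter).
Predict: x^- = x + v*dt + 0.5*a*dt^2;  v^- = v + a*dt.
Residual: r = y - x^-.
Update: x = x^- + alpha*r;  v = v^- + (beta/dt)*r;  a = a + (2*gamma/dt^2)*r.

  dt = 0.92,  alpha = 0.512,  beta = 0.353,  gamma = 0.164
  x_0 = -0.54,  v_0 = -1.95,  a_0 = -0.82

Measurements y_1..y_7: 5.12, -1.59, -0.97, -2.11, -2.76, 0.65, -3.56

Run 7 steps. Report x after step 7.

step 1: x_pred=-2.6810  r=7.8010  x^+=1.3131  v^+=0.2888  a^+=2.2031
step 2: x_pred=2.5112  r=-4.1012  x^+=0.4114  v^+=0.7421  a^+=0.6138
step 3: x_pred=1.3538  r=-2.3238  x^+=0.1640  v^+=0.4151  a^+=-0.2867
step 4: x_pred=0.4246  r=-2.5346  x^+=-0.8731  v^+=-0.8212  a^+=-1.2689
step 5: x_pred=-2.1657  r=-0.5943  x^+=-2.4700  v^+=-2.2167  a^+=-1.4993
step 6: x_pred=-5.1438  r=5.7938  x^+=-2.1774  v^+=-1.3730  a^+=0.7460
step 7: x_pred=-3.1248  r=-0.4352  x^+=-3.3476  v^+=-0.8537  a^+=0.5773

x_post = -3.3476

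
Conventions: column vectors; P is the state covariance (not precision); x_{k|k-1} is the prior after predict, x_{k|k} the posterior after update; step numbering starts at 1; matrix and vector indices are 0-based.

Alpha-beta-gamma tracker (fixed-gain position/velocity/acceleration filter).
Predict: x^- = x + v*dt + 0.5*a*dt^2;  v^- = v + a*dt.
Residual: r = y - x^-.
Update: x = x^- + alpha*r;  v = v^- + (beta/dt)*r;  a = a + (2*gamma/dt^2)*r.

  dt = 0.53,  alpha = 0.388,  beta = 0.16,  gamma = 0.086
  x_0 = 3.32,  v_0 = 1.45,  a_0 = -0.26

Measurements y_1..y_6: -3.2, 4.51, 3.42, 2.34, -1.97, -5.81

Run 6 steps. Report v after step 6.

step 1: x_pred=4.0520  r=-7.2520  x^+=1.2382  v^+=-0.8771  a^+=-4.7005
step 2: x_pred=0.1132  r=4.3968  x^+=1.8191  v^+=-2.0410  a^+=-2.0083
step 3: x_pred=0.4553  r=2.9647  x^+=1.6056  v^+=-2.2104  a^+=-0.1930
step 4: x_pred=0.4070  r=1.9330  x^+=1.1570  v^+=-1.7291  a^+=0.9906
step 5: x_pred=0.3797  r=-2.3497  x^+=-0.5320  v^+=-1.9134  a^+=-0.4481
step 6: x_pred=-1.6090  r=-4.2010  x^+=-3.2390  v^+=-3.4192  a^+=-3.0205

v_post = -3.4192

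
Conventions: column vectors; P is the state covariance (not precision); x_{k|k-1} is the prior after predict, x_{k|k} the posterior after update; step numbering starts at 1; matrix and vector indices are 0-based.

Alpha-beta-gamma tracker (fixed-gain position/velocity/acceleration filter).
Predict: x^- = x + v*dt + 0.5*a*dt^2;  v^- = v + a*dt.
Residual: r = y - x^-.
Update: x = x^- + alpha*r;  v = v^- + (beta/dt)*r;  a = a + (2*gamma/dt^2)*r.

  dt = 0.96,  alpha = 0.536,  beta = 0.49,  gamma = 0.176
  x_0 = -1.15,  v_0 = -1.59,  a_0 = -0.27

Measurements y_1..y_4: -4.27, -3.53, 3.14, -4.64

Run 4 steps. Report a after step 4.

a_post = 0.8244

step 1: x_pred=-2.8008  r=-1.4692  x^+=-3.5883  v^+=-2.5991  a^+=-0.8311
step 2: x_pred=-6.4664  r=2.9364  x^+=-4.8925  v^+=-1.8982  a^+=0.2904
step 3: x_pred=-6.5810  r=9.7210  x^+=-1.3705  v^+=3.3423  a^+=4.0033
step 4: x_pred=3.6828  r=-8.3228  x^+=-0.7782  v^+=2.9374  a^+=0.8244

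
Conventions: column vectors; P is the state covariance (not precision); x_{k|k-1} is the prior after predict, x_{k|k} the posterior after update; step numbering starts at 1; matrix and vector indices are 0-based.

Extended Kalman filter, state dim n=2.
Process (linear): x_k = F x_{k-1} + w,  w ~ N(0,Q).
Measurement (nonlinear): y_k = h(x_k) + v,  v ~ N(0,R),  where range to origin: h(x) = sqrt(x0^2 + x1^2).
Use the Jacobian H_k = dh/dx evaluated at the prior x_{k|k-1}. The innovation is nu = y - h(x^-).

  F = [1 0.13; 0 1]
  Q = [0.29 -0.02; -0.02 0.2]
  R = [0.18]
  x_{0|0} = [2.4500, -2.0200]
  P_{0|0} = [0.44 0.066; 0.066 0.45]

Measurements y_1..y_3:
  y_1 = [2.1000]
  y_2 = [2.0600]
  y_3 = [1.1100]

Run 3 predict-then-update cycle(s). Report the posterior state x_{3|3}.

x_post = [0.8074, -1.1374]

step 1: x^-=[2.1874, -2.0200]  P^-=[0.7548 0.1045; 0.1045 0.6500]  H_jac=[0.7347 -0.6784]  S=[0.7824]  K=[0.6181; -0.4655]  nu=[-0.8774]  x^+=[1.6450, -1.6115]  P^+=[0.4558 0.3296; 0.3296 0.4805]
step 2: x^-=[1.4355, -1.6115]  P^-=[0.8397 0.3721; 0.3721 0.6805]  H_jac=[0.6652 -0.7467]  S=[0.5613]  K=[0.5001; -0.4643]  nu=[-0.0982]  x^+=[1.3864, -1.5659]  P^+=[0.6993 0.5024; 0.5024 0.5595]
step 3: x^-=[1.1829, -1.5659]  P^-=[1.1294 0.5551; 0.5551 0.7595]  H_jac=[0.6027 -0.7979]  S=[0.5399]  K=[0.4404; -0.5027]  nu=[-0.8525]  x^+=[0.8074, -1.1374]  P^+=[1.0247 0.6747; 0.6747 0.6230]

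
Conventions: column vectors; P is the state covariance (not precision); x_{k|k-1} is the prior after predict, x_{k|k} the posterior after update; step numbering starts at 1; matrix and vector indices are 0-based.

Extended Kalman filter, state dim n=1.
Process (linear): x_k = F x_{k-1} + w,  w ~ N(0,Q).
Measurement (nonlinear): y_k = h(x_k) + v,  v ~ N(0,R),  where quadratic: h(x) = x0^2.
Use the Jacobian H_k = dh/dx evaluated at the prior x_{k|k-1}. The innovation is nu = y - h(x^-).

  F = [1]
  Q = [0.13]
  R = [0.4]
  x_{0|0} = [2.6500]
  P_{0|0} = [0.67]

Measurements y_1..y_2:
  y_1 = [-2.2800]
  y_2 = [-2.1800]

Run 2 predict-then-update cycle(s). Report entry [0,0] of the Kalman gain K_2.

K[0,0] = 0.2983

step 1: x^-=[2.6500]  P^-=[0.8000]  H_jac=[5.3000]  S=[22.8720]  K=[0.1854]  nu=[-9.3025]  x^+=[0.9255]  P^+=[0.0140]
step 2: x^-=[0.9255]  P^-=[0.1440]  H_jac=[1.8510]  S=[0.8933]  K=[0.2983]  nu=[-3.0366]  x^+=[0.0196]  P^+=[0.0645]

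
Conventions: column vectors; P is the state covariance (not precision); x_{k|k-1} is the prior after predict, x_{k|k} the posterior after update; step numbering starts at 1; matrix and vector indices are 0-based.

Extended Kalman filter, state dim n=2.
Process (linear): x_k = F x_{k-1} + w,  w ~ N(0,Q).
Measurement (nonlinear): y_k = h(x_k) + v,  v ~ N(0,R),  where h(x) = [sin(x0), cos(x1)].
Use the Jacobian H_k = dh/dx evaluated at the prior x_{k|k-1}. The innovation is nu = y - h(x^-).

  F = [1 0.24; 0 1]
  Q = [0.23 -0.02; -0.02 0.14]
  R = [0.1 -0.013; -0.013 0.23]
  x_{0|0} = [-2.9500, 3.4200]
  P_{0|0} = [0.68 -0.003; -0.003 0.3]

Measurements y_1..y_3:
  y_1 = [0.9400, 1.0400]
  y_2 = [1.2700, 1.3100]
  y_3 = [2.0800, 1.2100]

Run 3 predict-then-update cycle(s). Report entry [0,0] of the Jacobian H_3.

H_jac[0,0] = -0.9949

step 1: x^-=[-2.1292, 3.4200]  P^-=[0.9258 0.0490; 0.0490 0.4400]  H_jac=[-0.5298 0.0000; 0.0000 0.2748]  S=[0.3599 -0.0201; -0.0201 0.2632]  K=[-1.3660 -0.0533; -0.0466 0.4558]  nu=[1.7881, 2.0015]  x^+=[-4.6784, 4.2489]  P^+=[0.2565 0.0200; 0.0200 0.3837]
step 2: x^-=[-3.6587, 4.2489]  P^-=[0.5182 0.0921; 0.0921 0.5237]  H_jac=[-0.8693 0.0000; 0.0000 0.8945]  S=[0.4916 -0.0846; -0.0846 0.6490]  K=[-0.9150 0.0076; -0.0395 0.7166]  nu=[0.7757, 1.7571]  x^+=[-4.3550, 5.4774]  P^+=[0.1054 0.0153; 0.0153 0.1848]
step 3: x^-=[-3.0405, 5.4774]  P^-=[0.3534 0.0396; 0.0396 0.3248]  H_jac=[-0.9949 0.0000; 0.0000 0.7214]  S=[0.4497 -0.0414; -0.0414 0.3990]  K=[-0.7825 -0.0096; -0.0339 0.5837]  nu=[2.1810, 0.5175]  x^+=[-4.7521, 5.7056]  P^+=[0.0785 0.0110; 0.0110 0.1867]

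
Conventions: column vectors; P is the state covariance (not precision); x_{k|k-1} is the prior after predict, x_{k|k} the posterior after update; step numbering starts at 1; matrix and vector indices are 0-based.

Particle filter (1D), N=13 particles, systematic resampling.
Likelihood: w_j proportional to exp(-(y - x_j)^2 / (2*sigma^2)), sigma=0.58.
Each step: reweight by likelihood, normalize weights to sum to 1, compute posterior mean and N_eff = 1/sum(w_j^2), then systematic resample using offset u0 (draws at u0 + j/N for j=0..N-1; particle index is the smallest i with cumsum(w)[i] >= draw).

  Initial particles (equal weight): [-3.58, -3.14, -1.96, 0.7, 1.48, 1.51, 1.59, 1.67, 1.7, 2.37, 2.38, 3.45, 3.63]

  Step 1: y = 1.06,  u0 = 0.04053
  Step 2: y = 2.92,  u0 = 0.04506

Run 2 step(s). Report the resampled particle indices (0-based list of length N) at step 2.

resampled_idx = [2, 4, 5, 6, 7, 8, 9, 9, 10, 11, 11, 12, 12]

step 1: w=[0.0000, 0.0000, 0.0000, 0.1934, 0.1804, 0.1735, 0.1544, 0.1348, 0.1275, 0.0183, 0.0176, 0.0000, 0.0000]  mean=1.4373  Neff=6.2905  idx=[3, 3, 4, 4, 4, 5, 5, 6, 6, 7, 7, 8, 8]
step 2: w=[0.0008, 0.0008, 0.0572, 0.0572, 0.0572, 0.0649, 0.0649, 0.0899, 0.0899, 0.1222, 0.1222, 0.1364, 0.1364]  mean=1.6089  Neff=9.8540  idx=[2, 4, 5, 6, 7, 8, 9, 9, 10, 11, 11, 12, 12]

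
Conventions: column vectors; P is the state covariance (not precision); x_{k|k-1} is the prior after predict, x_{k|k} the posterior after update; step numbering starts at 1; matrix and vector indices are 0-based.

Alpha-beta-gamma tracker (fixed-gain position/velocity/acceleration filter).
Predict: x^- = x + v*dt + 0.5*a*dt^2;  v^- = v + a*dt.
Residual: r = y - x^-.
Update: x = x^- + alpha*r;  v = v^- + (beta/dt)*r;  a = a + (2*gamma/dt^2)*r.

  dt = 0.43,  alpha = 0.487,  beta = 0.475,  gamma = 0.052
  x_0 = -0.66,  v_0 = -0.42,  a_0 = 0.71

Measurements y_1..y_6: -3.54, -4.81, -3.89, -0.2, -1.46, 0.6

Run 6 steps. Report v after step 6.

step 1: x_pred=-0.7750  r=-2.7650  x^+=-2.1215  v^+=-3.1691  a^+=-0.8452
step 2: x_pred=-3.5624  r=-1.2476  x^+=-4.1700  v^+=-4.9107  a^+=-1.5470
step 3: x_pred=-6.4246  r=2.5346  x^+=-5.1903  v^+=-2.7761  a^+=-0.1213
step 4: x_pred=-6.3952  r=6.1952  x^+=-3.3781  v^+=4.0153  a^+=3.3632
step 5: x_pred=-1.3406  r=-0.1194  x^+=-1.3988  v^+=5.3296  a^+=3.2961
step 6: x_pred=1.1977  r=-0.5977  x^+=0.9066  v^+=6.0867  a^+=2.9599

v_post = 6.0867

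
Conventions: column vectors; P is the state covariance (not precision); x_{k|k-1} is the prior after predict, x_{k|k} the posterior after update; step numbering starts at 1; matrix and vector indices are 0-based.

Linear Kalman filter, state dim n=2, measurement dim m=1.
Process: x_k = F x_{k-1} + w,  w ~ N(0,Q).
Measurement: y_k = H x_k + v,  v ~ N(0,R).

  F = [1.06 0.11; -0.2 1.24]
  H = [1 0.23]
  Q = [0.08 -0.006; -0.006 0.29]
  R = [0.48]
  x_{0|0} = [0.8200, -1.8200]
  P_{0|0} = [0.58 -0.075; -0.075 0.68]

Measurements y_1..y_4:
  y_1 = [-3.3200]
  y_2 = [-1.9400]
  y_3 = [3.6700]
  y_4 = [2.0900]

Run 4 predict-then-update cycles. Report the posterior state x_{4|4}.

x_post = [0.5780, 3.6312]

step 1: x^-=[0.6690, -2.4208]  P^-=[0.7224 -0.1331; -0.1331 1.3960]  S=[1.2150]  K=[0.5694; 0.1547]  nu=[-3.4322]  x^+=[-1.2852, -2.9517]  P^+=[0.3285 -0.2401; -0.2401 1.3669]
step 2: x^-=[-1.6870, -3.4030]  P^-=[0.4097 -0.1996; -0.1996 2.5240]  S=[0.9314]  K=[0.3906; 0.4090]  nu=[0.5297]  x^+=[-1.4801, -3.1864]  P^+=[0.2676 -0.3484; -0.3484 2.3682]
step 3: x^-=[-1.9194, -3.6551]  P^-=[0.3281 -0.1899; -0.1899 4.1148]  S=[0.9384]  K=[0.3031; 0.8061]  nu=[6.4301]  x^+=[0.0294, 1.5285]  P^+=[0.2419 -0.4192; -0.4192 3.5050]
step 4: x^-=[0.1993, 1.8894]  P^-=[0.2964 -0.1210; -0.1210 5.8968]  S=[1.0327]  K=[0.2601; 1.1961]  nu=[1.4561]  x^+=[0.5780, 3.6312]  P^+=[0.2266 -0.4423; -0.4423 4.4192]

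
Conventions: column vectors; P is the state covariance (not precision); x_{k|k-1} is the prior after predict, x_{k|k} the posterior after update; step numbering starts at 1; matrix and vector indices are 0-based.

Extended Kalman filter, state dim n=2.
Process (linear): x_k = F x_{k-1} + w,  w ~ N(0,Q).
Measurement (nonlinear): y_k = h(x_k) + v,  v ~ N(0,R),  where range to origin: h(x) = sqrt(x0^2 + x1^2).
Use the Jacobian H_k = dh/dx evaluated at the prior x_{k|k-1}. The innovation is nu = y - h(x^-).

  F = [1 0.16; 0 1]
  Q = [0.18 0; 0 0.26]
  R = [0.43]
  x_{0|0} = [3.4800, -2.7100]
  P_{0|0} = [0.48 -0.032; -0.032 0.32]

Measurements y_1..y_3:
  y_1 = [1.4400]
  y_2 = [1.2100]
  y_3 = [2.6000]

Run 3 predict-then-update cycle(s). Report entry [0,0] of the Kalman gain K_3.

K[0,0] = 0.2416

step 1: x^-=[3.0464, -2.7100]  P^-=[0.6580 0.0192; 0.0192 0.5800]  H_jac=[0.7472 -0.6646]  S=[1.0344]  K=[0.4629; -0.3588]  nu=[-2.6373]  x^+=[1.8256, -1.7637]  P^+=[0.4363 0.1910; 0.1910 0.4468]
step 2: x^-=[1.5434, -1.7637]  P^-=[0.6889 0.2625; 0.2625 0.7068]  H_jac=[0.6585 -0.7525]  S=[0.8689]  K=[0.2948; -0.4133]  nu=[-1.1337]  x^+=[1.2092, -1.2952]  P^+=[0.6134 0.3683; 0.3683 0.5584]
step 3: x^-=[1.0020, -1.2952]  P^-=[0.9255 0.4577; 0.4577 0.8184]  H_jac=[0.6119 -0.7909]  S=[0.8455]  K=[0.2416; -0.4344]  nu=[0.9624]  x^+=[1.2346, -1.7133]  P^+=[0.8762 0.5464; 0.5464 0.6589]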